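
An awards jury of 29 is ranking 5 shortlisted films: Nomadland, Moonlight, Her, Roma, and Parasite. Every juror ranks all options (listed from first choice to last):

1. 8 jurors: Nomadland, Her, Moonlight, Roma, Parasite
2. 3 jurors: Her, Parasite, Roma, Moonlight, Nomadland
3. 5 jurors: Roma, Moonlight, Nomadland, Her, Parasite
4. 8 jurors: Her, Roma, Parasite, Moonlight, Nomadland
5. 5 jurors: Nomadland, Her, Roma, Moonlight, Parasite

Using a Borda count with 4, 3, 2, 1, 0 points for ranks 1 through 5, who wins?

Nomadland: 8·4 + 3·0 + 5·2 + 8·0 + 5·4 = 62
Moonlight: 8·2 + 3·1 + 5·3 + 8·1 + 5·1 = 47
Her: 8·3 + 3·4 + 5·1 + 8·4 + 5·3 = 88
Roma: 8·1 + 3·2 + 5·4 + 8·3 + 5·2 = 68
Parasite: 8·0 + 3·3 + 5·0 + 8·2 + 5·0 = 25
Her has the highest Borda score (88).

Her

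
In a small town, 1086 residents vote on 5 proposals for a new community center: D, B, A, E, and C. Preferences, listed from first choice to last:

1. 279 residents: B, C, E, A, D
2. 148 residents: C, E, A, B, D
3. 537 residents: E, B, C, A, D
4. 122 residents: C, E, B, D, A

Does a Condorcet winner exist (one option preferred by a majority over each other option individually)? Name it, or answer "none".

none

Checking pairwise contests:
B beats D 1086–0.
E beats B 807–279.
B beats A 938–148.
C beats E 549–537.
B beats C 816–270.
Every option loses at least one head-to-head, so there is no Condorcet winner.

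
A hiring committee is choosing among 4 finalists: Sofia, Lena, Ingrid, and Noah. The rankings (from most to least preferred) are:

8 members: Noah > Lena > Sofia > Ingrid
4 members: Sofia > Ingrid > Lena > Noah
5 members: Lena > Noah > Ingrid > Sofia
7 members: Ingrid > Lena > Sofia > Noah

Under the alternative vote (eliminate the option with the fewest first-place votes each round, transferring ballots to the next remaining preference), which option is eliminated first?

Sofia

Round 1: Sofia 4, Lena 5, Ingrid 7, Noah 8. Eliminate Sofia.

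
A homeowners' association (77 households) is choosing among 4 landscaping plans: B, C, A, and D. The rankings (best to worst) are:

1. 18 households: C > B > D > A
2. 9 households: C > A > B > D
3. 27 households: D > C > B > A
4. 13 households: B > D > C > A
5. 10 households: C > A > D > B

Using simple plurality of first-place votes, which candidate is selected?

C

First-place votes: B 13, C 37, A 0, D 27.
C has the most first-place votes.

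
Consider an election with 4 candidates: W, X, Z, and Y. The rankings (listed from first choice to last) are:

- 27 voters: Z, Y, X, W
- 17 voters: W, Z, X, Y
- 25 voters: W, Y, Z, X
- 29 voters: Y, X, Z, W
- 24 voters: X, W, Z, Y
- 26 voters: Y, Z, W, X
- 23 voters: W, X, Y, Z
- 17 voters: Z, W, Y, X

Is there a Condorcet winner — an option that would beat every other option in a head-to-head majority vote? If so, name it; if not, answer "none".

Checking pairwise contests:
Z beats W 99–89.
W beats X 108–80.
Y beats Z 103–85.
W beats Y 106–82.
Every option loses at least one head-to-head, so there is no Condorcet winner.

none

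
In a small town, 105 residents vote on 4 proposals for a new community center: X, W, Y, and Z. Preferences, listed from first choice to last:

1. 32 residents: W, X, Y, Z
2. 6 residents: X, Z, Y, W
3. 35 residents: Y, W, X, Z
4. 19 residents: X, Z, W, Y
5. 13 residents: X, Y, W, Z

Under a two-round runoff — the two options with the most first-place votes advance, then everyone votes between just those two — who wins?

Round 1 first-place votes: X 38, W 32, Y 35, Z 0.
X and Y advance.
Runoff: X is preferred to Y by 70 voters; Y by 35.
X wins the runoff.

X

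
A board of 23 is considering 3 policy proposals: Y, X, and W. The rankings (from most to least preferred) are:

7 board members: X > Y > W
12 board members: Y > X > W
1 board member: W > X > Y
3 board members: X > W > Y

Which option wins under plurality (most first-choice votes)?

First-place votes: Y 12, X 10, W 1.
Y has the most first-place votes.

Y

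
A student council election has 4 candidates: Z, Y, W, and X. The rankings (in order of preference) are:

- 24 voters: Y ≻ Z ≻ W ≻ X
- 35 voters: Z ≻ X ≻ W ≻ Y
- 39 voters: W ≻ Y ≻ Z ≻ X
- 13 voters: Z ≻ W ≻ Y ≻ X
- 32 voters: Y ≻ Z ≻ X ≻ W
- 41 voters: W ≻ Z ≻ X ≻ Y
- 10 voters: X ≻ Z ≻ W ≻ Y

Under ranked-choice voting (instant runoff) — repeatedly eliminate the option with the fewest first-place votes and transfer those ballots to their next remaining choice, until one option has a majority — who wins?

Round 1: Z 48, Y 56, W 80, X 10. Eliminate X.
Round 2: Z 58, Y 56, W 80. Eliminate Y.
Round 3: Z 114, W 80. Z has a majority.

Z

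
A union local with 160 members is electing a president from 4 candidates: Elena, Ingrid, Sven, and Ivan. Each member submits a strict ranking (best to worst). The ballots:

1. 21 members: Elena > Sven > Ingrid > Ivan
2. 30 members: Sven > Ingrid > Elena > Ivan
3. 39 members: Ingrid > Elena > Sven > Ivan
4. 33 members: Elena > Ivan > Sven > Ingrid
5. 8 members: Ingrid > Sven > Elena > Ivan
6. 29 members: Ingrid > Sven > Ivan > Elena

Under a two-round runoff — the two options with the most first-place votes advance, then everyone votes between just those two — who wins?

Round 1 first-place votes: Elena 54, Ingrid 76, Sven 30, Ivan 0.
Ingrid and Elena advance.
Runoff: Ingrid is preferred to Elena by 106 voters; Elena by 54.
Ingrid wins the runoff.

Ingrid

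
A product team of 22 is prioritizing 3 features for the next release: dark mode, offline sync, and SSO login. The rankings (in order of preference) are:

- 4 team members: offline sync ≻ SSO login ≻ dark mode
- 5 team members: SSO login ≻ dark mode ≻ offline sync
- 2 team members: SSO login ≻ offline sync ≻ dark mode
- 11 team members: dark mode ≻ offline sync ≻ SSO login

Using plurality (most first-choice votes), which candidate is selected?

First-place votes: dark mode 11, offline sync 4, SSO login 7.
dark mode has the most first-place votes.

dark mode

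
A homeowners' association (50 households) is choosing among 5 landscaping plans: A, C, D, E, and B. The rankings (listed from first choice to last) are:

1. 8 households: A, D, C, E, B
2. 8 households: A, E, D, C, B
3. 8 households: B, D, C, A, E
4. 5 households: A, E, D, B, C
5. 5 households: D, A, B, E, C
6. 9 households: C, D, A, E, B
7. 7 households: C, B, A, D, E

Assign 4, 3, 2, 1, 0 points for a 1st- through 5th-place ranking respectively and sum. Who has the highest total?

A: 8·4 + 8·4 + 8·1 + 5·4 + 5·3 + 9·2 + 7·2 = 139
C: 8·2 + 8·1 + 8·2 + 5·0 + 5·0 + 9·4 + 7·4 = 104
D: 8·3 + 8·2 + 8·3 + 5·2 + 5·4 + 9·3 + 7·1 = 128
E: 8·1 + 8·3 + 8·0 + 5·3 + 5·1 + 9·1 + 7·0 = 61
B: 8·0 + 8·0 + 8·4 + 5·1 + 5·2 + 9·0 + 7·3 = 68
A has the highest Borda score (139).

A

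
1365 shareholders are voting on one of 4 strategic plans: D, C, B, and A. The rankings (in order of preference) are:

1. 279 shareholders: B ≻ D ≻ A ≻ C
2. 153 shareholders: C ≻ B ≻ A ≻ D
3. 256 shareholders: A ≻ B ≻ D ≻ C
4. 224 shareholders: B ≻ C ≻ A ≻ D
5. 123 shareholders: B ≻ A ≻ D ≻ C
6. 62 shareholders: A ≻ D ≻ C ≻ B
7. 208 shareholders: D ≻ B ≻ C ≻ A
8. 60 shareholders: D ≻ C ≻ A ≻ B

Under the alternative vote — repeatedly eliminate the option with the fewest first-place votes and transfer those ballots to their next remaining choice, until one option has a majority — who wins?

B

Round 1: D 268, C 153, B 626, A 318. Eliminate C.
Round 2: D 268, B 779, A 318. B has a majority.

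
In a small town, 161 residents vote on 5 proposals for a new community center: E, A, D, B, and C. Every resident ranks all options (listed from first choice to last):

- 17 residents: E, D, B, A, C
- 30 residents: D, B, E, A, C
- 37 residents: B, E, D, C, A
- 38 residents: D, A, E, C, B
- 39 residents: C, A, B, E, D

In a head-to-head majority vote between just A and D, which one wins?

D

Voters preferring A to D: 39; preferring D to A: 122.
D wins the head-to-head.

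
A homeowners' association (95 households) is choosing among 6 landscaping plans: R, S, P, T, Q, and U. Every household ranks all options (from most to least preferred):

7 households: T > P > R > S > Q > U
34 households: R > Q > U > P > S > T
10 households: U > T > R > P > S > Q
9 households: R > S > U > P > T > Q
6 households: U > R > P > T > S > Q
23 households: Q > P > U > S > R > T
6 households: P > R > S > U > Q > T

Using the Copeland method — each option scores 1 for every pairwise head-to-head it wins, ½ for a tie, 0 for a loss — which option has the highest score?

R: beats S, P, T, Q, and U → score 5.
S: beats T; loses to R, P, Q, and U → score 1.
P: beats S and T; loses to R, Q, and U → score 2.
T: loses to R, S, P, Q, and U → score 0.
Q: beats S, P, T, and U; loses to R → score 4.
U: beats S, P, and T; loses to R and Q → score 3.
R has the best pairwise record.

R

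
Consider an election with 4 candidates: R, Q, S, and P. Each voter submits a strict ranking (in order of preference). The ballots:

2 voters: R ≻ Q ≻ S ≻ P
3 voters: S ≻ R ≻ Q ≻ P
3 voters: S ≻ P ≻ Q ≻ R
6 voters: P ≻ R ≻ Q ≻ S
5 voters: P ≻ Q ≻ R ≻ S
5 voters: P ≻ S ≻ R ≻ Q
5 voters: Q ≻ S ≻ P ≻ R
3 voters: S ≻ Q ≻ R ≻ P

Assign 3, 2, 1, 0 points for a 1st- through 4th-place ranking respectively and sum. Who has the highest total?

R: 2·3 + 3·2 + 3·0 + 6·2 + 5·1 + 5·1 + 5·0 + 3·1 = 37
Q: 2·2 + 3·1 + 3·1 + 6·1 + 5·2 + 5·0 + 5·3 + 3·2 = 47
S: 2·1 + 3·3 + 3·3 + 6·0 + 5·0 + 5·2 + 5·2 + 3·3 = 49
P: 2·0 + 3·0 + 3·2 + 6·3 + 5·3 + 5·3 + 5·1 + 3·0 = 59
P has the highest Borda score (59).

P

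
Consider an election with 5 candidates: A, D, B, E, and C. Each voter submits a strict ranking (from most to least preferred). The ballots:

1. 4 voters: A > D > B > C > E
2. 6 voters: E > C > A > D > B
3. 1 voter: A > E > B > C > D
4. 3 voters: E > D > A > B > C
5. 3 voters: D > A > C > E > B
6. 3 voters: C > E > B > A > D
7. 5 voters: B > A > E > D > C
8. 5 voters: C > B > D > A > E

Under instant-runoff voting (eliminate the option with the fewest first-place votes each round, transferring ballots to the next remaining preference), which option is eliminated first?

D

Round 1: A 5, D 3, B 5, E 9, C 8. Eliminate D.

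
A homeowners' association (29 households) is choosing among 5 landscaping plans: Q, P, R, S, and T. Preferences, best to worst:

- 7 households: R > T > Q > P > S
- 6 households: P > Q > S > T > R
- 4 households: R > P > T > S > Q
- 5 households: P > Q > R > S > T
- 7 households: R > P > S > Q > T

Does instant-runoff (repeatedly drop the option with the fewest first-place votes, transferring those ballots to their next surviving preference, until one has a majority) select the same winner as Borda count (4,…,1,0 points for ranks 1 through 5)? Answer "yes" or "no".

no

Instant-runoff — R1 Q 0, P 11, R 18, S 0, T 0 (R winner). Winner: R.
Borda — scores: Q 54, P 84, R 82, S 35, T 35. Winner: P.
The two methods disagree.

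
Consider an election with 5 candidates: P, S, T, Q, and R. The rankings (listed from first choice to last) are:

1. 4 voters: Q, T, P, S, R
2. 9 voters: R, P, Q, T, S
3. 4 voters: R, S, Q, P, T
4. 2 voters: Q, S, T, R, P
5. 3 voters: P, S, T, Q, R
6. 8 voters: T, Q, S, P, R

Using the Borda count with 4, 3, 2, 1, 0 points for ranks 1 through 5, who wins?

Q

P: 4·2 + 9·3 + 4·1 + 2·0 + 3·4 + 8·1 = 59
S: 4·1 + 9·0 + 4·3 + 2·3 + 3·3 + 8·2 = 47
T: 4·3 + 9·1 + 4·0 + 2·2 + 3·2 + 8·4 = 63
Q: 4·4 + 9·2 + 4·2 + 2·4 + 3·1 + 8·3 = 77
R: 4·0 + 9·4 + 4·4 + 2·1 + 3·0 + 8·0 = 54
Q has the highest Borda score (77).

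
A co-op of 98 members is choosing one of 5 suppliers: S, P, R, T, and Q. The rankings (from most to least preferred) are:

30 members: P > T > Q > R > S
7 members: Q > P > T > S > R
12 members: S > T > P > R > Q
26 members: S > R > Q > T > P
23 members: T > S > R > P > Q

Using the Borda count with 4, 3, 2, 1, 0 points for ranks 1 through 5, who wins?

S: 30·0 + 7·1 + 12·4 + 26·4 + 23·3 = 228
P: 30·4 + 7·3 + 12·2 + 26·0 + 23·1 = 188
R: 30·1 + 7·0 + 12·1 + 26·3 + 23·2 = 166
T: 30·3 + 7·2 + 12·3 + 26·1 + 23·4 = 258
Q: 30·2 + 7·4 + 12·0 + 26·2 + 23·0 = 140
T has the highest Borda score (258).

T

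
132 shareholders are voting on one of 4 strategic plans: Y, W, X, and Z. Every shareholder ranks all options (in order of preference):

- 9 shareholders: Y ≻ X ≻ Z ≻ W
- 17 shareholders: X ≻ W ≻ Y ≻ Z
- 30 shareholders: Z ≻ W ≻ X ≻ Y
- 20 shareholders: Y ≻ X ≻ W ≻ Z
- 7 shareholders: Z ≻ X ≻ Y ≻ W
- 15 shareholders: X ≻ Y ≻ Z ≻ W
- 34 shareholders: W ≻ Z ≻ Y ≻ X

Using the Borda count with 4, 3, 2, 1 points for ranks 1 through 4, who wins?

W

Y: 9·4 + 17·2 + 30·1 + 20·4 + 7·2 + 15·3 + 34·2 = 307
W: 9·1 + 17·3 + 30·3 + 20·2 + 7·1 + 15·1 + 34·4 = 348
X: 9·3 + 17·4 + 30·2 + 20·3 + 7·3 + 15·4 + 34·1 = 330
Z: 9·2 + 17·1 + 30·4 + 20·1 + 7·4 + 15·2 + 34·3 = 335
W has the highest Borda score (348).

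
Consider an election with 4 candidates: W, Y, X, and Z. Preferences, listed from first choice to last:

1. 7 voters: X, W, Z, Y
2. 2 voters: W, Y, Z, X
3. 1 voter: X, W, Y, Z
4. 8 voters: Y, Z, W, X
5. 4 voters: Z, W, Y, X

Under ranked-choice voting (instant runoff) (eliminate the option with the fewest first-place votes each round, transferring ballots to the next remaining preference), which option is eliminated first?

W

Round 1: W 2, Y 8, X 8, Z 4. Eliminate W.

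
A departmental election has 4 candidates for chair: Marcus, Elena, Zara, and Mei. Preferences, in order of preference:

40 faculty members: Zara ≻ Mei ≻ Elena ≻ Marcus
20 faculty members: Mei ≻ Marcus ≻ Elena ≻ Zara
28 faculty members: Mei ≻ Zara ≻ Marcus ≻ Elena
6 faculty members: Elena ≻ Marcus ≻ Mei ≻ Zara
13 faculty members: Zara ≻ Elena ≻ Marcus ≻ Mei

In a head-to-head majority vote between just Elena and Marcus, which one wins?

Elena

Voters preferring Elena to Marcus: 59; preferring Marcus to Elena: 48.
Elena wins the head-to-head.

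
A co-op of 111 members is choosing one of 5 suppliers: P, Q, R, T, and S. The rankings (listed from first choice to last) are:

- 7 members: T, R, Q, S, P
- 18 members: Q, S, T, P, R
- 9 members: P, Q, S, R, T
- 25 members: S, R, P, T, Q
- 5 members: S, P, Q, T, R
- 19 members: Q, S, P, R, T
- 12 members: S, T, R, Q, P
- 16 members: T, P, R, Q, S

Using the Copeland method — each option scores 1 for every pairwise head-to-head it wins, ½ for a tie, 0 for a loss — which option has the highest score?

S

P: beats R and T; loses to Q and S → score 2.
Q: beats P and S; loses to R and T → score 2.
R: beats Q; loses to P, T, and S → score 1.
T: beats Q and R; loses to P and S → score 2.
S: beats P, R, and T; loses to Q → score 3.
S has the best pairwise record.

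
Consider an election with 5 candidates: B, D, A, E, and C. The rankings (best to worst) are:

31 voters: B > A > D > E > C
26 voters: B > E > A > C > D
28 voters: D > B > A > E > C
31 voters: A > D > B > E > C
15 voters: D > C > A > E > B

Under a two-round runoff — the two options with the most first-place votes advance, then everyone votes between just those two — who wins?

Round 1 first-place votes: B 57, D 43, A 31, E 0, C 0.
B and D advance.
Runoff: B is preferred to D by 57 voters; D by 74.
D wins the runoff.

D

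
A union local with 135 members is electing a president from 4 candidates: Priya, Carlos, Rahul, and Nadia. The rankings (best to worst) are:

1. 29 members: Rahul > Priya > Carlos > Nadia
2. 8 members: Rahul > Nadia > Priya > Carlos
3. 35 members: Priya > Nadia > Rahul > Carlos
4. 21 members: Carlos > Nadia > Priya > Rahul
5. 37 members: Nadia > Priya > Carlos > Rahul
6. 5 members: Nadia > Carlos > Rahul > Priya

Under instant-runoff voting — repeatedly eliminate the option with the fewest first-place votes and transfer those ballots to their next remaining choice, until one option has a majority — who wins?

Round 1: Priya 35, Carlos 21, Rahul 37, Nadia 42. Eliminate Carlos.
Round 2: Priya 35, Rahul 37, Nadia 63. Eliminate Priya.
Round 3: Rahul 37, Nadia 98. Nadia has a majority.

Nadia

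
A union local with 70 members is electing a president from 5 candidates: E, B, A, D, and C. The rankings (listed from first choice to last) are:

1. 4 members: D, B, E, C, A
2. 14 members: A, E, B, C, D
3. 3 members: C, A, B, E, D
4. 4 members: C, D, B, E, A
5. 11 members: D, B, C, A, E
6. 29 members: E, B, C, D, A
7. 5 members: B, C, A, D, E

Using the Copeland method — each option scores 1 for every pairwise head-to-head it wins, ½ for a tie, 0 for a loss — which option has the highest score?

E: beats B, A, D, and C → score 4.
B: beats A, D, and C; loses to E → score 3.
A: loses to E, B, D, and C → score 0.
D: beats A; loses to E, B, and C → score 1.
C: beats A and D; loses to E and B → score 2.
E has the best pairwise record.

E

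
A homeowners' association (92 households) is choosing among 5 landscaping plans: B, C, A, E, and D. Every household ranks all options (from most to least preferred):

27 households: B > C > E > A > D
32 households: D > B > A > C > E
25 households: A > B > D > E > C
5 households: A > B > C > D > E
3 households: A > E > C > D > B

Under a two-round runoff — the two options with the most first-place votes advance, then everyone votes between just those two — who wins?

Round 1 first-place votes: B 27, C 0, A 33, E 0, D 32.
A and D advance.
Runoff: A is preferred to D by 60 voters; D by 32.
A wins the runoff.

A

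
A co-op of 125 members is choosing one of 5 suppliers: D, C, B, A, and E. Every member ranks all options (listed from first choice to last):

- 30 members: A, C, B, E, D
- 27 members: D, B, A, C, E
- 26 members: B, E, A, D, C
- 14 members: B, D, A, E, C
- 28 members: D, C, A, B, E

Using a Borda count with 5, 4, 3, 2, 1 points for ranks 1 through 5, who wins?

B

D: 30·1 + 27·5 + 26·2 + 14·4 + 28·5 = 413
C: 30·4 + 27·2 + 26·1 + 14·1 + 28·4 = 326
B: 30·3 + 27·4 + 26·5 + 14·5 + 28·2 = 454
A: 30·5 + 27·3 + 26·3 + 14·3 + 28·3 = 435
E: 30·2 + 27·1 + 26·4 + 14·2 + 28·1 = 247
B has the highest Borda score (454).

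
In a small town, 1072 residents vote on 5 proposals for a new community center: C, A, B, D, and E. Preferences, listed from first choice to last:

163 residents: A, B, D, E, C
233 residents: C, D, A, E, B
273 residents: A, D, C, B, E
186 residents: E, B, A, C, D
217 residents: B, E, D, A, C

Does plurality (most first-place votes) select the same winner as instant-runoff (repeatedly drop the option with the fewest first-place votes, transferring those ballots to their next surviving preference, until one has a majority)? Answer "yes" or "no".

yes

Plurality — first-place votes: C 233, A 436, B 217, D 0, E 186. Winner: A.
Instant-runoff — R1 C 233, A 436, B 217, D 0, E 186 (D out); R2 C 233, A 436, B 217, E 186 (E out); R3 C 233, A 436, B 403 (C out); R4 A 669, B 403 (A winner). Winner: A.
The two methods agree.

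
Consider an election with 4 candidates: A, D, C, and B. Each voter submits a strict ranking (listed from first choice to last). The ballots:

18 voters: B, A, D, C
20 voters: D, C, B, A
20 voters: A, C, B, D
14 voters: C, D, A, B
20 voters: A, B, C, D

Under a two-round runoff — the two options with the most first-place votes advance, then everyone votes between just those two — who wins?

A

Round 1 first-place votes: A 40, D 20, C 14, B 18.
A and D advance.
Runoff: A is preferred to D by 58 voters; D by 34.
A wins the runoff.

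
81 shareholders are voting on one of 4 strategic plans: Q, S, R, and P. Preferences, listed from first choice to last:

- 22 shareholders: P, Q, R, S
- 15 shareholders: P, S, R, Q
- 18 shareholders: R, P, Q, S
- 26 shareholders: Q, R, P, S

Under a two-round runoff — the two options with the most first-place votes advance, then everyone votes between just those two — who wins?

Round 1 first-place votes: Q 26, S 0, R 18, P 37.
P and Q advance.
Runoff: P is preferred to Q by 55 voters; Q by 26.
P wins the runoff.

P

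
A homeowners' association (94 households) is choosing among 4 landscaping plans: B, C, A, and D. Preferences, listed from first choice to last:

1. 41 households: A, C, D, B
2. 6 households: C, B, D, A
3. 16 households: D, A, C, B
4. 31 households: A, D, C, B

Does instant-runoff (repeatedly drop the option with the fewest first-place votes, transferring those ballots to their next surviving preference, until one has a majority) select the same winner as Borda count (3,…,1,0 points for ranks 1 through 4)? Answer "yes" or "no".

yes

Instant-runoff — R1 B 0, C 6, A 72, D 16 (A winner). Winner: A.
Borda — scores: B 12, C 147, A 248, D 157. Winner: A.
The two methods agree.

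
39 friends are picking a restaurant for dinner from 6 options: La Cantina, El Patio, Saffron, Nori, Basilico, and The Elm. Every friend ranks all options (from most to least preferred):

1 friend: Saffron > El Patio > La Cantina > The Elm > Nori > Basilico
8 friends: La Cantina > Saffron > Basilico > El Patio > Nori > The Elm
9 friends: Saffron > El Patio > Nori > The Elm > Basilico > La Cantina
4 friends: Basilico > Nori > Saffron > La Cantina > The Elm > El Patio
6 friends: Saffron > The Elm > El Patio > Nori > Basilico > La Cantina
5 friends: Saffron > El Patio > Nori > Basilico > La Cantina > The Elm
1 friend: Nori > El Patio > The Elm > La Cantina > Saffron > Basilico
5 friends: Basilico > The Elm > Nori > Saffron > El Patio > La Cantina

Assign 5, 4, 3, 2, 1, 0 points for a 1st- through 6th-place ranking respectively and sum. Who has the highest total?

La Cantina: 1·3 + 8·5 + 9·0 + 4·2 + 6·0 + 5·1 + 1·2 + 5·0 = 58
El Patio: 1·4 + 8·2 + 9·4 + 4·0 + 6·3 + 5·4 + 1·4 + 5·1 = 103
Saffron: 1·5 + 8·4 + 9·5 + 4·3 + 6·5 + 5·5 + 1·1 + 5·2 = 160
Nori: 1·1 + 8·1 + 9·3 + 4·4 + 6·2 + 5·3 + 1·5 + 5·3 = 99
Basilico: 1·0 + 8·3 + 9·1 + 4·5 + 6·1 + 5·2 + 1·0 + 5·5 = 94
The Elm: 1·2 + 8·0 + 9·2 + 4·1 + 6·4 + 5·0 + 1·3 + 5·4 = 71
Saffron has the highest Borda score (160).

Saffron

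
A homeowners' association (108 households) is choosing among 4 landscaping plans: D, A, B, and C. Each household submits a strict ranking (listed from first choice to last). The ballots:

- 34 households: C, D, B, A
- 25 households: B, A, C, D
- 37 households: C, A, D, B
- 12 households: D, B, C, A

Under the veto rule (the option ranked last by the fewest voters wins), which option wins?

Last-place votes: D 25, A 46, B 37, C 0.
C is ranked last by the fewest voters, so C wins.

C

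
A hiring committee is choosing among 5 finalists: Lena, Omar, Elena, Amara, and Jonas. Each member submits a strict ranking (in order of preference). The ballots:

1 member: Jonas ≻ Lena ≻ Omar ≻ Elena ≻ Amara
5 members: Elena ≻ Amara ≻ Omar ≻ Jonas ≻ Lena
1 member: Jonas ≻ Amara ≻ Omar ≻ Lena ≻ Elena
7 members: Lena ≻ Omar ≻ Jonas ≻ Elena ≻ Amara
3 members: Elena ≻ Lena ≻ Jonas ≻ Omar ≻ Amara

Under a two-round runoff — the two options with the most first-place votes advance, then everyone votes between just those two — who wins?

Round 1 first-place votes: Lena 7, Omar 0, Elena 8, Amara 0, Jonas 2.
Elena and Lena advance.
Runoff: Elena is preferred to Lena by 8 voters; Lena by 9.
Lena wins the runoff.

Lena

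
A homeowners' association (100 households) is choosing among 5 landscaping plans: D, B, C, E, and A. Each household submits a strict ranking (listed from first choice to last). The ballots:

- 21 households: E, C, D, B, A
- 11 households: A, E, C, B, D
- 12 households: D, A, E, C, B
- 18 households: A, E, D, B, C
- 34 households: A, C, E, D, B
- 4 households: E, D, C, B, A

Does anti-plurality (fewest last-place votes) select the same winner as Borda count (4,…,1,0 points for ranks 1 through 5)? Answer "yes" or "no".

Anti-plurality — last-place votes: D 11, B 46, C 18, E 0, A 25. Winner: E.
Borda — scores: D 172, B 54, C 207, E 279, A 288. Winner: A.
The two methods disagree.

no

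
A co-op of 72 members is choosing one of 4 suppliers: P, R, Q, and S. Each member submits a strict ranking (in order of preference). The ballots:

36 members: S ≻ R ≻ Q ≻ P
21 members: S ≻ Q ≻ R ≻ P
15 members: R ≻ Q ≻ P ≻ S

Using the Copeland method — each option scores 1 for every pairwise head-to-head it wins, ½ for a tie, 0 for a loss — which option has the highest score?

S

P: loses to R, Q, and S → score 0.
R: beats P and Q; loses to S → score 2.
Q: beats P; loses to R and S → score 1.
S: beats P, R, and Q → score 3.
S has the best pairwise record.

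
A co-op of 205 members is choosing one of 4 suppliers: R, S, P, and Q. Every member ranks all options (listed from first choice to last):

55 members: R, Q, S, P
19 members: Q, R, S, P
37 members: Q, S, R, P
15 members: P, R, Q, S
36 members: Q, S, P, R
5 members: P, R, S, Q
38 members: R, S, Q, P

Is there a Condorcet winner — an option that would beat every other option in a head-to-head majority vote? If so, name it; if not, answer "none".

R

R vs S: 132–73 for R.
R vs P: 149–56 for R.
R vs Q: 113–92 for R.
R beats every other option head-to-head.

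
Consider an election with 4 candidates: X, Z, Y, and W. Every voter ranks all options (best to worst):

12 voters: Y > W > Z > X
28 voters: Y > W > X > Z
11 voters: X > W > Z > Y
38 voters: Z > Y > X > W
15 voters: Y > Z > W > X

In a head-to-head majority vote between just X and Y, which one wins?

Voters preferring X to Y: 11; preferring Y to X: 93.
Y wins the head-to-head.

Y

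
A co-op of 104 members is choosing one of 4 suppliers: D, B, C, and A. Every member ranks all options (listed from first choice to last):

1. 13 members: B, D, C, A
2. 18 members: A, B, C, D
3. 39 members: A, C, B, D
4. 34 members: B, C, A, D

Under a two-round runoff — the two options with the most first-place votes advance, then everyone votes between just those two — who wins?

Round 1 first-place votes: D 0, B 47, C 0, A 57.
A and B advance.
Runoff: A is preferred to B by 57 voters; B by 47.
A wins the runoff.

A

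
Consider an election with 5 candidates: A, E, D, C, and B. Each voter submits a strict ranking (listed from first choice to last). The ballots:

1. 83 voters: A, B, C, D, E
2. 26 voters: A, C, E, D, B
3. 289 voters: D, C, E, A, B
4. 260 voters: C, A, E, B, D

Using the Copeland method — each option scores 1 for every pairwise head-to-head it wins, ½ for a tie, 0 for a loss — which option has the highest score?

A: beats E, D, and B; loses to C → score 3.
E: beats B; loses to A, D, and C → score 1.
D: beats E; loses to A, C, and B → score 1.
C: beats A, E, D, and B → score 4.
B: beats D; loses to A, E, and C → score 1.
C has the best pairwise record.

C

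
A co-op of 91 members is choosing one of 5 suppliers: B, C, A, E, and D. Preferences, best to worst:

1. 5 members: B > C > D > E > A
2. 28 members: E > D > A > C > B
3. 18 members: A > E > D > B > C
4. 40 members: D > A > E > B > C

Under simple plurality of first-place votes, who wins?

First-place votes: B 5, C 0, A 18, E 28, D 40.
D has the most first-place votes.

D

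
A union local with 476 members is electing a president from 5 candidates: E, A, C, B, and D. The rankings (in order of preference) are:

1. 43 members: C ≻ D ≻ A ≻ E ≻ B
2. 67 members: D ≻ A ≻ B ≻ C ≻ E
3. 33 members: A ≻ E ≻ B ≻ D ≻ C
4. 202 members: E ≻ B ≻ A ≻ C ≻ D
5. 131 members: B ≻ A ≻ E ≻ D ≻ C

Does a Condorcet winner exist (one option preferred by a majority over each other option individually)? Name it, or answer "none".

Checking pairwise contests:
A beats E 274–202.
B beats A 333–143.
E beats C 366–110.
E beats B 278–198.
E beats D 366–110.
Every option loses at least one head-to-head, so there is no Condorcet winner.

none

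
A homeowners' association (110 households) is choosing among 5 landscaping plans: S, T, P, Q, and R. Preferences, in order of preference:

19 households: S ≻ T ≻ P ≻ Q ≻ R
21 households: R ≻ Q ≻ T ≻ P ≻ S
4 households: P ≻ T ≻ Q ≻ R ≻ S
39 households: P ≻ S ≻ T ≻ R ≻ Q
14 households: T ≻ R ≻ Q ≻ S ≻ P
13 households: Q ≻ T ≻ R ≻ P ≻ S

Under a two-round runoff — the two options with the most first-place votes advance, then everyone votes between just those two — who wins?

Round 1 first-place votes: S 19, T 14, P 43, Q 13, R 21.
P and R advance.
Runoff: P is preferred to R by 62 voters; R by 48.
P wins the runoff.

P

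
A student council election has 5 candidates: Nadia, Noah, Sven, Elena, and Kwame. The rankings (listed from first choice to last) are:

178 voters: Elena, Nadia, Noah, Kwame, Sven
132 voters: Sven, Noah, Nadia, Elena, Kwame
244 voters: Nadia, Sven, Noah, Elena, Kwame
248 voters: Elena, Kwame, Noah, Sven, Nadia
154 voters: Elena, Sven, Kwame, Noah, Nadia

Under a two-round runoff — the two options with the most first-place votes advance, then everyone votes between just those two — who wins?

Round 1 first-place votes: Nadia 244, Noah 0, Sven 132, Elena 580, Kwame 0.
Elena and Nadia advance.
Runoff: Elena is preferred to Nadia by 580 voters; Nadia by 376.
Elena wins the runoff.

Elena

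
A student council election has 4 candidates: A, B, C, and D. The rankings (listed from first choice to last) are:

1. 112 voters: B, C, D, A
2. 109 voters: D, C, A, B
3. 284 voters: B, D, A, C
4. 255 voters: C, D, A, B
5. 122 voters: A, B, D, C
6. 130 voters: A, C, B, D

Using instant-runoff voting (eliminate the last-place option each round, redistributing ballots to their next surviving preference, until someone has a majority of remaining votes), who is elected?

Round 1: A 252, B 396, C 255, D 109. Eliminate D.
Round 2: A 252, B 396, C 364. Eliminate A.
Round 3: B 518, C 494. B has a majority.

B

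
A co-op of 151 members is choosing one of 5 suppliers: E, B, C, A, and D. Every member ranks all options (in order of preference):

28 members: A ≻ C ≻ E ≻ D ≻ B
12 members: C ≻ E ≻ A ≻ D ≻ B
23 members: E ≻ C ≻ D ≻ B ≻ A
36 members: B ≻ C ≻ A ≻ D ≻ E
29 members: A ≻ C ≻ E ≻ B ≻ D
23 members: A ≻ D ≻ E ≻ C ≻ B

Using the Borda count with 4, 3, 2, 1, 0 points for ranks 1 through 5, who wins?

C

E: 28·2 + 12·3 + 23·4 + 36·0 + 29·2 + 23·2 = 288
B: 28·0 + 12·0 + 23·1 + 36·4 + 29·1 + 23·0 = 196
C: 28·3 + 12·4 + 23·3 + 36·3 + 29·3 + 23·1 = 419
A: 28·4 + 12·2 + 23·0 + 36·2 + 29·4 + 23·4 = 416
D: 28·1 + 12·1 + 23·2 + 36·1 + 29·0 + 23·3 = 191
C has the highest Borda score (419).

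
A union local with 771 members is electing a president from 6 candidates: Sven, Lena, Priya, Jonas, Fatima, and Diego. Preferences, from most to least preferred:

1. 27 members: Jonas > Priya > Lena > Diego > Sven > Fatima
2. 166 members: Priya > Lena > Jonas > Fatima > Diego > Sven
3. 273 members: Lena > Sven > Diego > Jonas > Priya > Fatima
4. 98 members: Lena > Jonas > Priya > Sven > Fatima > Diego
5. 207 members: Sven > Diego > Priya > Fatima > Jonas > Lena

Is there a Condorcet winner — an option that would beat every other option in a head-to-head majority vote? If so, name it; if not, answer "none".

Checking pairwise contests:
Lena beats Sven 564–207.
Priya beats Lena 400–371.
Sven beats Priya 480–291.
Sven beats Jonas 480–291.
Sven beats Fatima 605–166.
Sven beats Diego 578–193.
Every option loses at least one head-to-head, so there is no Condorcet winner.

none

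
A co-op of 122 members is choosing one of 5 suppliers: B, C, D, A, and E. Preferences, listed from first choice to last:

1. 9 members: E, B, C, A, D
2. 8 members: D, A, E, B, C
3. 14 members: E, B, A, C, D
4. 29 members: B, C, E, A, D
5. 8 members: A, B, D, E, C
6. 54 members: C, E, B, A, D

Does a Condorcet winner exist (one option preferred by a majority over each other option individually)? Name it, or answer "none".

Checking pairwise contests:
E beats B 85–37.
B beats C 68–54.
B beats D 114–8.
B beats A 106–16.
C beats E 83–39.
Every option loses at least one head-to-head, so there is no Condorcet winner.

none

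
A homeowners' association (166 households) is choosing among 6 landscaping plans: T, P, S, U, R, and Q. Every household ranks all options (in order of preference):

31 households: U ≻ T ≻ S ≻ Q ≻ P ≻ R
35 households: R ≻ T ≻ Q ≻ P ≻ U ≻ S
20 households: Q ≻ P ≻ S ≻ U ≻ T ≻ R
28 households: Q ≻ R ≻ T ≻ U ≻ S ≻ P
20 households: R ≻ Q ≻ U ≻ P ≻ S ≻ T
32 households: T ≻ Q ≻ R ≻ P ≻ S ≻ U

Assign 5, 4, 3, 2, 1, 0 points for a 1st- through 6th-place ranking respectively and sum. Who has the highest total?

Q

T: 31·4 + 35·4 + 20·1 + 28·3 + 20·0 + 32·5 = 528
P: 31·1 + 35·2 + 20·4 + 28·0 + 20·2 + 32·2 = 285
S: 31·3 + 35·0 + 20·3 + 28·1 + 20·1 + 32·1 = 233
U: 31·5 + 35·1 + 20·2 + 28·2 + 20·3 + 32·0 = 346
R: 31·0 + 35·5 + 20·0 + 28·4 + 20·5 + 32·3 = 483
Q: 31·2 + 35·3 + 20·5 + 28·5 + 20·4 + 32·4 = 615
Q has the highest Borda score (615).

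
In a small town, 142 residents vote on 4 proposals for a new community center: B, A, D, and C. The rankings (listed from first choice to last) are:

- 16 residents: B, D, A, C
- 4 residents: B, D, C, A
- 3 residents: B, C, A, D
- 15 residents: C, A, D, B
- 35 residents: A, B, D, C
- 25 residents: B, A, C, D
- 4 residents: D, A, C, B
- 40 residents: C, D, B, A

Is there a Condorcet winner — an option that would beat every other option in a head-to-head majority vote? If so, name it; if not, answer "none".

B

B vs A: 88–54 for B.
B vs D: 83–59 for B.
B vs C: 83–59 for B.
B beats every other option head-to-head.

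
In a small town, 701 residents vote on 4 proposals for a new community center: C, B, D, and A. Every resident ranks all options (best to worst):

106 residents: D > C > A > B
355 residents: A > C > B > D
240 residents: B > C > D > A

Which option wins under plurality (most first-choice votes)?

A

First-place votes: C 0, B 240, D 106, A 355.
A has the most first-place votes.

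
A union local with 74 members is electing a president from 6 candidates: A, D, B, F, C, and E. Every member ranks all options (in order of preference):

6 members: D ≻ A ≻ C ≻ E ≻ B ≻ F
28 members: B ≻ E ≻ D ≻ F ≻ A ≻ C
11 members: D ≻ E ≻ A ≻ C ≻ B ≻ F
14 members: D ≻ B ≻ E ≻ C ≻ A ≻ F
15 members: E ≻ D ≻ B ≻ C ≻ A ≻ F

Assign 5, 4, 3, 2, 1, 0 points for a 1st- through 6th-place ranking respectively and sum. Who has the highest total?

A: 6·4 + 28·1 + 11·3 + 14·1 + 15·1 = 114
D: 6·5 + 28·3 + 11·5 + 14·5 + 15·4 = 299
B: 6·1 + 28·5 + 11·1 + 14·4 + 15·3 = 258
F: 6·0 + 28·2 + 11·0 + 14·0 + 15·0 = 56
C: 6·3 + 28·0 + 11·2 + 14·2 + 15·2 = 98
E: 6·2 + 28·4 + 11·4 + 14·3 + 15·5 = 285
D has the highest Borda score (299).

D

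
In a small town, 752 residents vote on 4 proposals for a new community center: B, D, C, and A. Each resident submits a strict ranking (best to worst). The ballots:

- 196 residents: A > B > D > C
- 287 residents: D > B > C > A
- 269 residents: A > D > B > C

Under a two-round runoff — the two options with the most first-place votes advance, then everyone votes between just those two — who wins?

Round 1 first-place votes: B 0, D 287, C 0, A 465.
A and D advance.
Runoff: A is preferred to D by 465 voters; D by 287.
A wins the runoff.

A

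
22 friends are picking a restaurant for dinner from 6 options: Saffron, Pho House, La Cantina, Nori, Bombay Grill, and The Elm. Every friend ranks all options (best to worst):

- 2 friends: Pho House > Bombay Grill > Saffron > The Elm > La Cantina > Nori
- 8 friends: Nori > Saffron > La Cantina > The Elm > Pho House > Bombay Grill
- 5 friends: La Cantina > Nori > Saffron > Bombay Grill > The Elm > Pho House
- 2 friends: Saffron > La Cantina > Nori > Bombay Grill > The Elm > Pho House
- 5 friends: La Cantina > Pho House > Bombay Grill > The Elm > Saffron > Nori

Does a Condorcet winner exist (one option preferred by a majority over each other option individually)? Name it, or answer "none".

none

Checking pairwise contests:
Nori beats Saffron 13–9.
Saffron beats Pho House 15–7.
Saffron beats La Cantina 12–10.
La Cantina beats Nori 14–8.
Saffron beats Bombay Grill 15–7.
Saffron beats The Elm 17–5.
Every option loses at least one head-to-head, so there is no Condorcet winner.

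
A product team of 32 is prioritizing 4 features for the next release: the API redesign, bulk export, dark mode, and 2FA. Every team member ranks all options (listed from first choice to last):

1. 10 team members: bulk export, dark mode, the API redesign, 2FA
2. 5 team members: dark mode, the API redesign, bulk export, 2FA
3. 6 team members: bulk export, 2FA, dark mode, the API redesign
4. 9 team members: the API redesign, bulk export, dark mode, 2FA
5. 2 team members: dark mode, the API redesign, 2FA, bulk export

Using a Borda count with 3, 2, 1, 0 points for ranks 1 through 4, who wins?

bulk export

the API redesign: 10·1 + 5·2 + 6·0 + 9·3 + 2·2 = 51
bulk export: 10·3 + 5·1 + 6·3 + 9·2 + 2·0 = 71
dark mode: 10·2 + 5·3 + 6·1 + 9·1 + 2·3 = 56
2FA: 10·0 + 5·0 + 6·2 + 9·0 + 2·1 = 14
bulk export has the highest Borda score (71).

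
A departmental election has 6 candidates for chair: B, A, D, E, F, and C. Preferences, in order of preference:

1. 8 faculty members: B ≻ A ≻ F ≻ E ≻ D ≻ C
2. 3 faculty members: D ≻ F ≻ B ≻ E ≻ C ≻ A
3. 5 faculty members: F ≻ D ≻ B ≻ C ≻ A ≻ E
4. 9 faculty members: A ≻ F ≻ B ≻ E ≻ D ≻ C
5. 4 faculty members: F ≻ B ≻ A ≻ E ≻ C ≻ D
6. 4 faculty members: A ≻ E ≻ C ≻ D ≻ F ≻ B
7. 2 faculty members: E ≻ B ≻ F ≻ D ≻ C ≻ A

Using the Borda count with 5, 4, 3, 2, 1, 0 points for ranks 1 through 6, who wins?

B: 8·5 + 3·3 + 5·3 + 9·3 + 4·4 + 4·0 + 2·4 = 115
A: 8·4 + 3·0 + 5·1 + 9·5 + 4·3 + 4·5 + 2·0 = 114
D: 8·1 + 3·5 + 5·4 + 9·1 + 4·0 + 4·2 + 2·2 = 64
E: 8·2 + 3·2 + 5·0 + 9·2 + 4·2 + 4·4 + 2·5 = 74
F: 8·3 + 3·4 + 5·5 + 9·4 + 4·5 + 4·1 + 2·3 = 127
C: 8·0 + 3·1 + 5·2 + 9·0 + 4·1 + 4·3 + 2·1 = 31
F has the highest Borda score (127).

F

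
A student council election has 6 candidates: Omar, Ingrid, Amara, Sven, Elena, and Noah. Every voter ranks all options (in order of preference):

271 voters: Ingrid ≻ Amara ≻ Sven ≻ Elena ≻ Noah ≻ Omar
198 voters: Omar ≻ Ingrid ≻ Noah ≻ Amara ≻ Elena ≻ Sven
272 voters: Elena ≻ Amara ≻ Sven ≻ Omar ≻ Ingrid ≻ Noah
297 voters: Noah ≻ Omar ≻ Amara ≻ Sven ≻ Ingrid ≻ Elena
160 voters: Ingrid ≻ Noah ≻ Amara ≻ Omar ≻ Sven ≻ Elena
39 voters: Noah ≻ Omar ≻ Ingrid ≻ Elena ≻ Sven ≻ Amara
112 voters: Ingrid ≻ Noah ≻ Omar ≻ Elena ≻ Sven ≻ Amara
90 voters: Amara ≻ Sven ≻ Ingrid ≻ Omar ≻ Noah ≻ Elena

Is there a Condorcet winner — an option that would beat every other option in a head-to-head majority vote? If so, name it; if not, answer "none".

Checking pairwise contests:
Amara beats Omar 793–646.
Omar beats Ingrid 806–633.
Ingrid beats Amara 780–659.
Omar beats Sven 806–633.
Omar beats Elena 896–543.
Ingrid beats Noah 1103–336.
Every option loses at least one head-to-head, so there is no Condorcet winner.

none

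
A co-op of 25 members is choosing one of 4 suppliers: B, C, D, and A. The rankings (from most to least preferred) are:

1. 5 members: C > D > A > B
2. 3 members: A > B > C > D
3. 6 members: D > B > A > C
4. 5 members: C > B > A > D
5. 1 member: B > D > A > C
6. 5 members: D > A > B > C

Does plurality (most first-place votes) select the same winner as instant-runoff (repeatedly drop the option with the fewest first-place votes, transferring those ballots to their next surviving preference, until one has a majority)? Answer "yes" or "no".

Plurality — first-place votes: B 1, C 10, D 11, A 3. Winner: D.
Instant-runoff — R1 B 1, C 10, D 11, A 3 (B out); R2 C 10, D 12, A 3 (A out); R3 C 13, D 12 (C winner). Winner: C.
The two methods disagree.

no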